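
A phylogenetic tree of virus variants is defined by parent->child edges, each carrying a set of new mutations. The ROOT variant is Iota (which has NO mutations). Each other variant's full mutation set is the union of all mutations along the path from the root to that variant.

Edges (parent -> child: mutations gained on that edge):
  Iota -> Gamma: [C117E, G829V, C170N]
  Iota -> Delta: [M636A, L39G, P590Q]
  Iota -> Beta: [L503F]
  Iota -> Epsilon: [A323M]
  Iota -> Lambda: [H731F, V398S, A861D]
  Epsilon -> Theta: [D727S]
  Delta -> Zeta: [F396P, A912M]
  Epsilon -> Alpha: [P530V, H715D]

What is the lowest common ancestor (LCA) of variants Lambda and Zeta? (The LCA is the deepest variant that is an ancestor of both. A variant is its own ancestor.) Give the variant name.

Answer: Iota

Derivation:
Path from root to Lambda: Iota -> Lambda
  ancestors of Lambda: {Iota, Lambda}
Path from root to Zeta: Iota -> Delta -> Zeta
  ancestors of Zeta: {Iota, Delta, Zeta}
Common ancestors: {Iota}
Walk up from Zeta: Zeta (not in ancestors of Lambda), Delta (not in ancestors of Lambda), Iota (in ancestors of Lambda)
Deepest common ancestor (LCA) = Iota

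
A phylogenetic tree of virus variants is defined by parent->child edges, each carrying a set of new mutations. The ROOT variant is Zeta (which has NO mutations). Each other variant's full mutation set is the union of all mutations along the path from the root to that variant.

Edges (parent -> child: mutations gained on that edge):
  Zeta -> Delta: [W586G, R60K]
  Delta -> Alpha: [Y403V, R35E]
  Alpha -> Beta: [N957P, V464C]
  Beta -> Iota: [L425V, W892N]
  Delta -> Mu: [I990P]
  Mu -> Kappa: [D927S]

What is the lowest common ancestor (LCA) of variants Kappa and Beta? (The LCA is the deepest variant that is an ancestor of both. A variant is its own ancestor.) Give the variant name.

Answer: Delta

Derivation:
Path from root to Kappa: Zeta -> Delta -> Mu -> Kappa
  ancestors of Kappa: {Zeta, Delta, Mu, Kappa}
Path from root to Beta: Zeta -> Delta -> Alpha -> Beta
  ancestors of Beta: {Zeta, Delta, Alpha, Beta}
Common ancestors: {Zeta, Delta}
Walk up from Beta: Beta (not in ancestors of Kappa), Alpha (not in ancestors of Kappa), Delta (in ancestors of Kappa), Zeta (in ancestors of Kappa)
Deepest common ancestor (LCA) = Delta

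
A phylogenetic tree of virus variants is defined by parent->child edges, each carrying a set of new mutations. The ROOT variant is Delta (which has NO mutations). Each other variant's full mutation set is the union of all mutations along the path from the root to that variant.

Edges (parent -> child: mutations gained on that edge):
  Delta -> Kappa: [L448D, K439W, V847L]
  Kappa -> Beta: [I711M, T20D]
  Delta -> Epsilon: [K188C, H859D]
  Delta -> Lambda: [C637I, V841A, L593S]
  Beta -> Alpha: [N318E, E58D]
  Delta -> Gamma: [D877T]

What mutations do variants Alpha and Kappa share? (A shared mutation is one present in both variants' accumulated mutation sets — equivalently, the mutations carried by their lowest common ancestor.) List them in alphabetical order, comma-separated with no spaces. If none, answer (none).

Accumulating mutations along path to Alpha:
  At Delta: gained [] -> total []
  At Kappa: gained ['L448D', 'K439W', 'V847L'] -> total ['K439W', 'L448D', 'V847L']
  At Beta: gained ['I711M', 'T20D'] -> total ['I711M', 'K439W', 'L448D', 'T20D', 'V847L']
  At Alpha: gained ['N318E', 'E58D'] -> total ['E58D', 'I711M', 'K439W', 'L448D', 'N318E', 'T20D', 'V847L']
Mutations(Alpha) = ['E58D', 'I711M', 'K439W', 'L448D', 'N318E', 'T20D', 'V847L']
Accumulating mutations along path to Kappa:
  At Delta: gained [] -> total []
  At Kappa: gained ['L448D', 'K439W', 'V847L'] -> total ['K439W', 'L448D', 'V847L']
Mutations(Kappa) = ['K439W', 'L448D', 'V847L']
Intersection: ['E58D', 'I711M', 'K439W', 'L448D', 'N318E', 'T20D', 'V847L'] ∩ ['K439W', 'L448D', 'V847L'] = ['K439W', 'L448D', 'V847L']

Answer: K439W,L448D,V847L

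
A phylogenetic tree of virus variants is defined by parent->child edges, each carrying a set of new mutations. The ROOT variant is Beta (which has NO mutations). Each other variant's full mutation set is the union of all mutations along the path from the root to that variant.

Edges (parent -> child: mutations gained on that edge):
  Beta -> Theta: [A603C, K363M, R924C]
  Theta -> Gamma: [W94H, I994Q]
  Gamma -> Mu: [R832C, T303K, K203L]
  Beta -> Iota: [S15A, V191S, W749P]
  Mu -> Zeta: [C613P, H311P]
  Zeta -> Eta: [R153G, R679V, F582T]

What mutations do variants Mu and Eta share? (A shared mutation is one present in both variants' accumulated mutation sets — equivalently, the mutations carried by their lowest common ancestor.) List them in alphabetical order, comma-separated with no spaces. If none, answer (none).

Answer: A603C,I994Q,K203L,K363M,R832C,R924C,T303K,W94H

Derivation:
Accumulating mutations along path to Mu:
  At Beta: gained [] -> total []
  At Theta: gained ['A603C', 'K363M', 'R924C'] -> total ['A603C', 'K363M', 'R924C']
  At Gamma: gained ['W94H', 'I994Q'] -> total ['A603C', 'I994Q', 'K363M', 'R924C', 'W94H']
  At Mu: gained ['R832C', 'T303K', 'K203L'] -> total ['A603C', 'I994Q', 'K203L', 'K363M', 'R832C', 'R924C', 'T303K', 'W94H']
Mutations(Mu) = ['A603C', 'I994Q', 'K203L', 'K363M', 'R832C', 'R924C', 'T303K', 'W94H']
Accumulating mutations along path to Eta:
  At Beta: gained [] -> total []
  At Theta: gained ['A603C', 'K363M', 'R924C'] -> total ['A603C', 'K363M', 'R924C']
  At Gamma: gained ['W94H', 'I994Q'] -> total ['A603C', 'I994Q', 'K363M', 'R924C', 'W94H']
  At Mu: gained ['R832C', 'T303K', 'K203L'] -> total ['A603C', 'I994Q', 'K203L', 'K363M', 'R832C', 'R924C', 'T303K', 'W94H']
  At Zeta: gained ['C613P', 'H311P'] -> total ['A603C', 'C613P', 'H311P', 'I994Q', 'K203L', 'K363M', 'R832C', 'R924C', 'T303K', 'W94H']
  At Eta: gained ['R153G', 'R679V', 'F582T'] -> total ['A603C', 'C613P', 'F582T', 'H311P', 'I994Q', 'K203L', 'K363M', 'R153G', 'R679V', 'R832C', 'R924C', 'T303K', 'W94H']
Mutations(Eta) = ['A603C', 'C613P', 'F582T', 'H311P', 'I994Q', 'K203L', 'K363M', 'R153G', 'R679V', 'R832C', 'R924C', 'T303K', 'W94H']
Intersection: ['A603C', 'I994Q', 'K203L', 'K363M', 'R832C', 'R924C', 'T303K', 'W94H'] ∩ ['A603C', 'C613P', 'F582T', 'H311P', 'I994Q', 'K203L', 'K363M', 'R153G', 'R679V', 'R832C', 'R924C', 'T303K', 'W94H'] = ['A603C', 'I994Q', 'K203L', 'K363M', 'R832C', 'R924C', 'T303K', 'W94H']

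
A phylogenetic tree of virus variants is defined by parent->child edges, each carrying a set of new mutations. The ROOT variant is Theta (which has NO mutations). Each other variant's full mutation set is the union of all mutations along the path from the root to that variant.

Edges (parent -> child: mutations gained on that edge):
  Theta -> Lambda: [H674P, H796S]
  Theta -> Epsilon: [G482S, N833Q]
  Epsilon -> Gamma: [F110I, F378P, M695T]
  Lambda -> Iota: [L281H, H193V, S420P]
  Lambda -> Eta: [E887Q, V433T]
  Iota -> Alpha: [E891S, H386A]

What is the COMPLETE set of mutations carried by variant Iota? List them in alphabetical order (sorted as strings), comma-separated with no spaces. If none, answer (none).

At Theta: gained [] -> total []
At Lambda: gained ['H674P', 'H796S'] -> total ['H674P', 'H796S']
At Iota: gained ['L281H', 'H193V', 'S420P'] -> total ['H193V', 'H674P', 'H796S', 'L281H', 'S420P']

Answer: H193V,H674P,H796S,L281H,S420P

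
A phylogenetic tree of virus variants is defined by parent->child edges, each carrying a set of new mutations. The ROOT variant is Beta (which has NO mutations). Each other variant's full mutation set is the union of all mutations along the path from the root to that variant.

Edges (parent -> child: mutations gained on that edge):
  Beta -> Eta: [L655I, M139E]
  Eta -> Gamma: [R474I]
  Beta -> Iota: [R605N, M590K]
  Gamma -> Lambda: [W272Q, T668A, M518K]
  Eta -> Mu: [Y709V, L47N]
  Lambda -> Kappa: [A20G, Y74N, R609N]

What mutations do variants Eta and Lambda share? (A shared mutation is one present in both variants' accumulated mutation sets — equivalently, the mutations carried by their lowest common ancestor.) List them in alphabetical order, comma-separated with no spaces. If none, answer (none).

Answer: L655I,M139E

Derivation:
Accumulating mutations along path to Eta:
  At Beta: gained [] -> total []
  At Eta: gained ['L655I', 'M139E'] -> total ['L655I', 'M139E']
Mutations(Eta) = ['L655I', 'M139E']
Accumulating mutations along path to Lambda:
  At Beta: gained [] -> total []
  At Eta: gained ['L655I', 'M139E'] -> total ['L655I', 'M139E']
  At Gamma: gained ['R474I'] -> total ['L655I', 'M139E', 'R474I']
  At Lambda: gained ['W272Q', 'T668A', 'M518K'] -> total ['L655I', 'M139E', 'M518K', 'R474I', 'T668A', 'W272Q']
Mutations(Lambda) = ['L655I', 'M139E', 'M518K', 'R474I', 'T668A', 'W272Q']
Intersection: ['L655I', 'M139E'] ∩ ['L655I', 'M139E', 'M518K', 'R474I', 'T668A', 'W272Q'] = ['L655I', 'M139E']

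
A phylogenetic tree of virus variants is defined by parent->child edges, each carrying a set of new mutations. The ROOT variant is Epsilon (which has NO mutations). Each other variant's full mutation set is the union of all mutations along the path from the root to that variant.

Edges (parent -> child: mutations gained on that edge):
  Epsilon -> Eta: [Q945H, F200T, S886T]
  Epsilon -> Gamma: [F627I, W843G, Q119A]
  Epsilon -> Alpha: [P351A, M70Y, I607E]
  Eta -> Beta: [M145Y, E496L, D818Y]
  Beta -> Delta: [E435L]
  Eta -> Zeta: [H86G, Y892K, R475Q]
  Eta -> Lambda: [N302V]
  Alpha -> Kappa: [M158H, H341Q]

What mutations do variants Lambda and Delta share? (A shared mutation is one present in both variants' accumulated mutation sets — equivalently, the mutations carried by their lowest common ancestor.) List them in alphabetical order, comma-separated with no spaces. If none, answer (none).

Answer: F200T,Q945H,S886T

Derivation:
Accumulating mutations along path to Lambda:
  At Epsilon: gained [] -> total []
  At Eta: gained ['Q945H', 'F200T', 'S886T'] -> total ['F200T', 'Q945H', 'S886T']
  At Lambda: gained ['N302V'] -> total ['F200T', 'N302V', 'Q945H', 'S886T']
Mutations(Lambda) = ['F200T', 'N302V', 'Q945H', 'S886T']
Accumulating mutations along path to Delta:
  At Epsilon: gained [] -> total []
  At Eta: gained ['Q945H', 'F200T', 'S886T'] -> total ['F200T', 'Q945H', 'S886T']
  At Beta: gained ['M145Y', 'E496L', 'D818Y'] -> total ['D818Y', 'E496L', 'F200T', 'M145Y', 'Q945H', 'S886T']
  At Delta: gained ['E435L'] -> total ['D818Y', 'E435L', 'E496L', 'F200T', 'M145Y', 'Q945H', 'S886T']
Mutations(Delta) = ['D818Y', 'E435L', 'E496L', 'F200T', 'M145Y', 'Q945H', 'S886T']
Intersection: ['F200T', 'N302V', 'Q945H', 'S886T'] ∩ ['D818Y', 'E435L', 'E496L', 'F200T', 'M145Y', 'Q945H', 'S886T'] = ['F200T', 'Q945H', 'S886T']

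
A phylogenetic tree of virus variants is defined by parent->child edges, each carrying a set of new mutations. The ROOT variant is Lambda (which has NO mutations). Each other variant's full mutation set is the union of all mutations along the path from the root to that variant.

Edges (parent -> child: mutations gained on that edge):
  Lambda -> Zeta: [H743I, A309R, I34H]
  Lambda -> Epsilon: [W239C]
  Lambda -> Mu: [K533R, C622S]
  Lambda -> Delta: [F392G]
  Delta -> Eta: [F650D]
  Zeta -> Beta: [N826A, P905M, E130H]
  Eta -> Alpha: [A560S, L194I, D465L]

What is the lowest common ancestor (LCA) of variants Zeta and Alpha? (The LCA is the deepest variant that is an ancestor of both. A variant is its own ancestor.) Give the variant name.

Path from root to Zeta: Lambda -> Zeta
  ancestors of Zeta: {Lambda, Zeta}
Path from root to Alpha: Lambda -> Delta -> Eta -> Alpha
  ancestors of Alpha: {Lambda, Delta, Eta, Alpha}
Common ancestors: {Lambda}
Walk up from Alpha: Alpha (not in ancestors of Zeta), Eta (not in ancestors of Zeta), Delta (not in ancestors of Zeta), Lambda (in ancestors of Zeta)
Deepest common ancestor (LCA) = Lambda

Answer: Lambda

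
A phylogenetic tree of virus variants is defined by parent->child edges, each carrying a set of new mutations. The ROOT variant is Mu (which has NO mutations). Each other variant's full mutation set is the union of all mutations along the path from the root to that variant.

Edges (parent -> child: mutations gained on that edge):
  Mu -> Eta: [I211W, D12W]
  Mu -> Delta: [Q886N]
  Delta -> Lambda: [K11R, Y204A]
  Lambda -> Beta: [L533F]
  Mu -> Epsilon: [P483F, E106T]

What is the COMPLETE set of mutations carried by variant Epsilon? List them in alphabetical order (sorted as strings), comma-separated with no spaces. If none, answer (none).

At Mu: gained [] -> total []
At Epsilon: gained ['P483F', 'E106T'] -> total ['E106T', 'P483F']

Answer: E106T,P483F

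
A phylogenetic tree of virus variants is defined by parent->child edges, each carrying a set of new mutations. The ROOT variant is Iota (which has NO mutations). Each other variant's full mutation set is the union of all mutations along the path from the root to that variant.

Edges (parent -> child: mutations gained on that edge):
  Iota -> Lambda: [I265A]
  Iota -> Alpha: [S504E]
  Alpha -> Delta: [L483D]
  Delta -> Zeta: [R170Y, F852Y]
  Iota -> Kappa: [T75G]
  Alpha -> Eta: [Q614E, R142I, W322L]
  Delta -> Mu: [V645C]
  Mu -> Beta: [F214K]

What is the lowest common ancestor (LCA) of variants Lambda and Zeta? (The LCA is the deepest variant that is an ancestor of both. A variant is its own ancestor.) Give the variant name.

Path from root to Lambda: Iota -> Lambda
  ancestors of Lambda: {Iota, Lambda}
Path from root to Zeta: Iota -> Alpha -> Delta -> Zeta
  ancestors of Zeta: {Iota, Alpha, Delta, Zeta}
Common ancestors: {Iota}
Walk up from Zeta: Zeta (not in ancestors of Lambda), Delta (not in ancestors of Lambda), Alpha (not in ancestors of Lambda), Iota (in ancestors of Lambda)
Deepest common ancestor (LCA) = Iota

Answer: Iota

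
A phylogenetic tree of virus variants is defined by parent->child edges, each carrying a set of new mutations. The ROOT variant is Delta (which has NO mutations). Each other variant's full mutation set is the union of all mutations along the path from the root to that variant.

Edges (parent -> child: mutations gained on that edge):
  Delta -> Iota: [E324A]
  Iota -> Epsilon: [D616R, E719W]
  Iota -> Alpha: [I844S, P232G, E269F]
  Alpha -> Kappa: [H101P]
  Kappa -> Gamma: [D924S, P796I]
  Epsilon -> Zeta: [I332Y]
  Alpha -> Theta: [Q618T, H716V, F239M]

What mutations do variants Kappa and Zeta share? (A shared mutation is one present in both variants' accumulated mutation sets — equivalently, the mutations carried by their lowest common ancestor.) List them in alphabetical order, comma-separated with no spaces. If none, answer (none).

Answer: E324A

Derivation:
Accumulating mutations along path to Kappa:
  At Delta: gained [] -> total []
  At Iota: gained ['E324A'] -> total ['E324A']
  At Alpha: gained ['I844S', 'P232G', 'E269F'] -> total ['E269F', 'E324A', 'I844S', 'P232G']
  At Kappa: gained ['H101P'] -> total ['E269F', 'E324A', 'H101P', 'I844S', 'P232G']
Mutations(Kappa) = ['E269F', 'E324A', 'H101P', 'I844S', 'P232G']
Accumulating mutations along path to Zeta:
  At Delta: gained [] -> total []
  At Iota: gained ['E324A'] -> total ['E324A']
  At Epsilon: gained ['D616R', 'E719W'] -> total ['D616R', 'E324A', 'E719W']
  At Zeta: gained ['I332Y'] -> total ['D616R', 'E324A', 'E719W', 'I332Y']
Mutations(Zeta) = ['D616R', 'E324A', 'E719W', 'I332Y']
Intersection: ['E269F', 'E324A', 'H101P', 'I844S', 'P232G'] ∩ ['D616R', 'E324A', 'E719W', 'I332Y'] = ['E324A']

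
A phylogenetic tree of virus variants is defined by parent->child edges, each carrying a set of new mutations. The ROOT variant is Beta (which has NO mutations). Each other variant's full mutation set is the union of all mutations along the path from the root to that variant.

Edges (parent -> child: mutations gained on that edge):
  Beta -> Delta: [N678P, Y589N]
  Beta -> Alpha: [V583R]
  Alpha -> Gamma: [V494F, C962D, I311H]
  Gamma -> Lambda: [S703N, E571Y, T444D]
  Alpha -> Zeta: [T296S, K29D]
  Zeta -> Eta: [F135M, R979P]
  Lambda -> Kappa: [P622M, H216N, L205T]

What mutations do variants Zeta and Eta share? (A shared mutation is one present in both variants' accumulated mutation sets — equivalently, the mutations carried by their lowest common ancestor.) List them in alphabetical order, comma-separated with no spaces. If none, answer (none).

Answer: K29D,T296S,V583R

Derivation:
Accumulating mutations along path to Zeta:
  At Beta: gained [] -> total []
  At Alpha: gained ['V583R'] -> total ['V583R']
  At Zeta: gained ['T296S', 'K29D'] -> total ['K29D', 'T296S', 'V583R']
Mutations(Zeta) = ['K29D', 'T296S', 'V583R']
Accumulating mutations along path to Eta:
  At Beta: gained [] -> total []
  At Alpha: gained ['V583R'] -> total ['V583R']
  At Zeta: gained ['T296S', 'K29D'] -> total ['K29D', 'T296S', 'V583R']
  At Eta: gained ['F135M', 'R979P'] -> total ['F135M', 'K29D', 'R979P', 'T296S', 'V583R']
Mutations(Eta) = ['F135M', 'K29D', 'R979P', 'T296S', 'V583R']
Intersection: ['K29D', 'T296S', 'V583R'] ∩ ['F135M', 'K29D', 'R979P', 'T296S', 'V583R'] = ['K29D', 'T296S', 'V583R']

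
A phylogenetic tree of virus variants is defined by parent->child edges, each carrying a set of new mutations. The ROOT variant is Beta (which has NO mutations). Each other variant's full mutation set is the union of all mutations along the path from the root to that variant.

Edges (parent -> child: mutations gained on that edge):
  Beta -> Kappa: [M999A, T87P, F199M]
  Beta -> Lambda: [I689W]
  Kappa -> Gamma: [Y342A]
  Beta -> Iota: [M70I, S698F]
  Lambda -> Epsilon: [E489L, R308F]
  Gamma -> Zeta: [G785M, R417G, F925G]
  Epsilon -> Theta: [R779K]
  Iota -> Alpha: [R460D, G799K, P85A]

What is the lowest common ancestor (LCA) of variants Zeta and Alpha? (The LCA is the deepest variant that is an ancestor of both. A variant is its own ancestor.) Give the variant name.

Path from root to Zeta: Beta -> Kappa -> Gamma -> Zeta
  ancestors of Zeta: {Beta, Kappa, Gamma, Zeta}
Path from root to Alpha: Beta -> Iota -> Alpha
  ancestors of Alpha: {Beta, Iota, Alpha}
Common ancestors: {Beta}
Walk up from Alpha: Alpha (not in ancestors of Zeta), Iota (not in ancestors of Zeta), Beta (in ancestors of Zeta)
Deepest common ancestor (LCA) = Beta

Answer: Beta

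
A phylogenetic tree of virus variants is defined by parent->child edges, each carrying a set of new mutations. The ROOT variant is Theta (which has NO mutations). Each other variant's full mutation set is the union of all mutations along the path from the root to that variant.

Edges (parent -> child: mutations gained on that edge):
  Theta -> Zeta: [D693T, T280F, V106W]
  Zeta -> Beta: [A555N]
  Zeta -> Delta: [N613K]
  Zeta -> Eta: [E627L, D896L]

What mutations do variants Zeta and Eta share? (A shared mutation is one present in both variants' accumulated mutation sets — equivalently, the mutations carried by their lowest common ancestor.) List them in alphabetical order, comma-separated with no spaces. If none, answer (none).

Accumulating mutations along path to Zeta:
  At Theta: gained [] -> total []
  At Zeta: gained ['D693T', 'T280F', 'V106W'] -> total ['D693T', 'T280F', 'V106W']
Mutations(Zeta) = ['D693T', 'T280F', 'V106W']
Accumulating mutations along path to Eta:
  At Theta: gained [] -> total []
  At Zeta: gained ['D693T', 'T280F', 'V106W'] -> total ['D693T', 'T280F', 'V106W']
  At Eta: gained ['E627L', 'D896L'] -> total ['D693T', 'D896L', 'E627L', 'T280F', 'V106W']
Mutations(Eta) = ['D693T', 'D896L', 'E627L', 'T280F', 'V106W']
Intersection: ['D693T', 'T280F', 'V106W'] ∩ ['D693T', 'D896L', 'E627L', 'T280F', 'V106W'] = ['D693T', 'T280F', 'V106W']

Answer: D693T,T280F,V106W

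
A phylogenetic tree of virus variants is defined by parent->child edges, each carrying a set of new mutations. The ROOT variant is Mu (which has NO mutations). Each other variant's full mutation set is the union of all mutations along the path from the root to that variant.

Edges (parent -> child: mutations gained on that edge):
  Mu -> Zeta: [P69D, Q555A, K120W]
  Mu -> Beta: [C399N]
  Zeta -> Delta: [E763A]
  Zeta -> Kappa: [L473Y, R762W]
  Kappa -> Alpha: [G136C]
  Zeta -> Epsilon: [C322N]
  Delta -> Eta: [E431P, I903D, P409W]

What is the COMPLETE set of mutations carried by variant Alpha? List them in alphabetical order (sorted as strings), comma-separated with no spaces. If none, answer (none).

At Mu: gained [] -> total []
At Zeta: gained ['P69D', 'Q555A', 'K120W'] -> total ['K120W', 'P69D', 'Q555A']
At Kappa: gained ['L473Y', 'R762W'] -> total ['K120W', 'L473Y', 'P69D', 'Q555A', 'R762W']
At Alpha: gained ['G136C'] -> total ['G136C', 'K120W', 'L473Y', 'P69D', 'Q555A', 'R762W']

Answer: G136C,K120W,L473Y,P69D,Q555A,R762W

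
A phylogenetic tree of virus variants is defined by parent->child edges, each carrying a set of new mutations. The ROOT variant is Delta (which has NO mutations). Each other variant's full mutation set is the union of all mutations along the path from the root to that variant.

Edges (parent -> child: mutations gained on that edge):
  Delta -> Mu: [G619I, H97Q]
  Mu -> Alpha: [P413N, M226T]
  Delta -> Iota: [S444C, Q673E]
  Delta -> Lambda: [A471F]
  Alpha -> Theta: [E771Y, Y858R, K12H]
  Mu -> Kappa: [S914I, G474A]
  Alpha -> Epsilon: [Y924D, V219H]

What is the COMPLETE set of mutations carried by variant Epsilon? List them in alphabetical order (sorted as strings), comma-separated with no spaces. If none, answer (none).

Answer: G619I,H97Q,M226T,P413N,V219H,Y924D

Derivation:
At Delta: gained [] -> total []
At Mu: gained ['G619I', 'H97Q'] -> total ['G619I', 'H97Q']
At Alpha: gained ['P413N', 'M226T'] -> total ['G619I', 'H97Q', 'M226T', 'P413N']
At Epsilon: gained ['Y924D', 'V219H'] -> total ['G619I', 'H97Q', 'M226T', 'P413N', 'V219H', 'Y924D']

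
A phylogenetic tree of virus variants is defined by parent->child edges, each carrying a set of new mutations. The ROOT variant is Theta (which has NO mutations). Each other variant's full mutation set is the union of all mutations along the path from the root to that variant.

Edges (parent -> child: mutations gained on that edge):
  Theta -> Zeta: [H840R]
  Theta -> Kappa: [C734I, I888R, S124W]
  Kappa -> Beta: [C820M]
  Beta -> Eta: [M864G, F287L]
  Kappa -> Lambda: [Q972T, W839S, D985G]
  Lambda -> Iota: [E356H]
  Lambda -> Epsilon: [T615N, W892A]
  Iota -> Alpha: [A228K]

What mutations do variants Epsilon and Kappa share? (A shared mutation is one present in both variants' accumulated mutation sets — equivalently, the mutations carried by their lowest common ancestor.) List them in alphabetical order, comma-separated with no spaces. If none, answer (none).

Accumulating mutations along path to Epsilon:
  At Theta: gained [] -> total []
  At Kappa: gained ['C734I', 'I888R', 'S124W'] -> total ['C734I', 'I888R', 'S124W']
  At Lambda: gained ['Q972T', 'W839S', 'D985G'] -> total ['C734I', 'D985G', 'I888R', 'Q972T', 'S124W', 'W839S']
  At Epsilon: gained ['T615N', 'W892A'] -> total ['C734I', 'D985G', 'I888R', 'Q972T', 'S124W', 'T615N', 'W839S', 'W892A']
Mutations(Epsilon) = ['C734I', 'D985G', 'I888R', 'Q972T', 'S124W', 'T615N', 'W839S', 'W892A']
Accumulating mutations along path to Kappa:
  At Theta: gained [] -> total []
  At Kappa: gained ['C734I', 'I888R', 'S124W'] -> total ['C734I', 'I888R', 'S124W']
Mutations(Kappa) = ['C734I', 'I888R', 'S124W']
Intersection: ['C734I', 'D985G', 'I888R', 'Q972T', 'S124W', 'T615N', 'W839S', 'W892A'] ∩ ['C734I', 'I888R', 'S124W'] = ['C734I', 'I888R', 'S124W']

Answer: C734I,I888R,S124W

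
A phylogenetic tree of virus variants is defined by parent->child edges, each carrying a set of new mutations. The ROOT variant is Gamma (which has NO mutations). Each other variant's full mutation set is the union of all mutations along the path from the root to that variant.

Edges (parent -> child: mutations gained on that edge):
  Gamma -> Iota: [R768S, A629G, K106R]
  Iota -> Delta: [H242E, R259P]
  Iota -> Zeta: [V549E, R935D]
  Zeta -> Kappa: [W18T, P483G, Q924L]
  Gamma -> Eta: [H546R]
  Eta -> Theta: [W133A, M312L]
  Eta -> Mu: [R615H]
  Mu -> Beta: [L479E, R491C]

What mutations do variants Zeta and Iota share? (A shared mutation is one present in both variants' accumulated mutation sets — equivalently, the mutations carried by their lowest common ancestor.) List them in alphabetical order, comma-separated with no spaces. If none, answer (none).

Answer: A629G,K106R,R768S

Derivation:
Accumulating mutations along path to Zeta:
  At Gamma: gained [] -> total []
  At Iota: gained ['R768S', 'A629G', 'K106R'] -> total ['A629G', 'K106R', 'R768S']
  At Zeta: gained ['V549E', 'R935D'] -> total ['A629G', 'K106R', 'R768S', 'R935D', 'V549E']
Mutations(Zeta) = ['A629G', 'K106R', 'R768S', 'R935D', 'V549E']
Accumulating mutations along path to Iota:
  At Gamma: gained [] -> total []
  At Iota: gained ['R768S', 'A629G', 'K106R'] -> total ['A629G', 'K106R', 'R768S']
Mutations(Iota) = ['A629G', 'K106R', 'R768S']
Intersection: ['A629G', 'K106R', 'R768S', 'R935D', 'V549E'] ∩ ['A629G', 'K106R', 'R768S'] = ['A629G', 'K106R', 'R768S']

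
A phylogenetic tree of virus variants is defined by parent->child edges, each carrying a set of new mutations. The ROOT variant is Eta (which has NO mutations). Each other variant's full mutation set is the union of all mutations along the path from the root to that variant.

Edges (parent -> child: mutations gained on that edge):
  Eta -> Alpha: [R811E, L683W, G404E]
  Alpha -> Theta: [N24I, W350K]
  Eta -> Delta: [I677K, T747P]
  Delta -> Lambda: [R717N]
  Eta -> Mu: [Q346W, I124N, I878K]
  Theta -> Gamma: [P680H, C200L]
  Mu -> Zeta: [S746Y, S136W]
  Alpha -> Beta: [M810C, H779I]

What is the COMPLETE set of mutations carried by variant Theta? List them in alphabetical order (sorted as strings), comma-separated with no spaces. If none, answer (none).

Answer: G404E,L683W,N24I,R811E,W350K

Derivation:
At Eta: gained [] -> total []
At Alpha: gained ['R811E', 'L683W', 'G404E'] -> total ['G404E', 'L683W', 'R811E']
At Theta: gained ['N24I', 'W350K'] -> total ['G404E', 'L683W', 'N24I', 'R811E', 'W350K']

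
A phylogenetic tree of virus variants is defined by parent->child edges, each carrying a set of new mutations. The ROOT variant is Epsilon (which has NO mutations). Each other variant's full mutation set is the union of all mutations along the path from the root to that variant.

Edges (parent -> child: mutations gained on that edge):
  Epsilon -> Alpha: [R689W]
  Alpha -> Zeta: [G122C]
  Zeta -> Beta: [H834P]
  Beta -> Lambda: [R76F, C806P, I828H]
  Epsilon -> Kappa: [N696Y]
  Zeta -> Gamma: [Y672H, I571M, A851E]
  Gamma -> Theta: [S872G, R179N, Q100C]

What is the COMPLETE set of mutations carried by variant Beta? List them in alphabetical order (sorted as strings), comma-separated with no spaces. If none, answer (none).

Answer: G122C,H834P,R689W

Derivation:
At Epsilon: gained [] -> total []
At Alpha: gained ['R689W'] -> total ['R689W']
At Zeta: gained ['G122C'] -> total ['G122C', 'R689W']
At Beta: gained ['H834P'] -> total ['G122C', 'H834P', 'R689W']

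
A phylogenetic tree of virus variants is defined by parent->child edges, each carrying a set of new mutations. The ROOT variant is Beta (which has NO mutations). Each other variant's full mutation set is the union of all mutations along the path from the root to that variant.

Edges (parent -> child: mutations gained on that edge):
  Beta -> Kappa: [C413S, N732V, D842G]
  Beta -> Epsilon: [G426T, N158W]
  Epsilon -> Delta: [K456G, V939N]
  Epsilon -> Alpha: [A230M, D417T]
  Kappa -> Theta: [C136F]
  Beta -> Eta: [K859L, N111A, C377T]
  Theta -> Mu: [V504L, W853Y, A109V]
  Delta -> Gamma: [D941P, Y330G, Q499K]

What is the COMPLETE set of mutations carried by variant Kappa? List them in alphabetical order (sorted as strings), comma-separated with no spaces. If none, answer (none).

At Beta: gained [] -> total []
At Kappa: gained ['C413S', 'N732V', 'D842G'] -> total ['C413S', 'D842G', 'N732V']

Answer: C413S,D842G,N732V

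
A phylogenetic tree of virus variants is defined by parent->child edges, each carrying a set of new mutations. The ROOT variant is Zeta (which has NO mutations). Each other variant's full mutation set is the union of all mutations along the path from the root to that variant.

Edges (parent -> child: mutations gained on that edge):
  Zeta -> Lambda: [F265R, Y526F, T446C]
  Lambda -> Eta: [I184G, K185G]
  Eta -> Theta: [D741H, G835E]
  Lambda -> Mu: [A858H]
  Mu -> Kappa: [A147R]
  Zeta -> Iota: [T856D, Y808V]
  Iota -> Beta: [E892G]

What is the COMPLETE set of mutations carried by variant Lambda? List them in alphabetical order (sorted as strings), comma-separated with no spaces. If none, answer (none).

Answer: F265R,T446C,Y526F

Derivation:
At Zeta: gained [] -> total []
At Lambda: gained ['F265R', 'Y526F', 'T446C'] -> total ['F265R', 'T446C', 'Y526F']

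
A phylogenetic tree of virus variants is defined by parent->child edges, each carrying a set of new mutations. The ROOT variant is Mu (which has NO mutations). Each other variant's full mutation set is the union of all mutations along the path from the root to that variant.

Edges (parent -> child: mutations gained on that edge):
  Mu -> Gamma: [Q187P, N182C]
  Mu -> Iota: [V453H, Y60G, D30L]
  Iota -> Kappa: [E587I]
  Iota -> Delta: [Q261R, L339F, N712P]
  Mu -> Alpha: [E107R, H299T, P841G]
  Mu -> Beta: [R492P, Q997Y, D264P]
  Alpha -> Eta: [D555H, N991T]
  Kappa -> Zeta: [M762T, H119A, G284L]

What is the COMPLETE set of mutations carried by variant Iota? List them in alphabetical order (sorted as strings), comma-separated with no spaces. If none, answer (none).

Answer: D30L,V453H,Y60G

Derivation:
At Mu: gained [] -> total []
At Iota: gained ['V453H', 'Y60G', 'D30L'] -> total ['D30L', 'V453H', 'Y60G']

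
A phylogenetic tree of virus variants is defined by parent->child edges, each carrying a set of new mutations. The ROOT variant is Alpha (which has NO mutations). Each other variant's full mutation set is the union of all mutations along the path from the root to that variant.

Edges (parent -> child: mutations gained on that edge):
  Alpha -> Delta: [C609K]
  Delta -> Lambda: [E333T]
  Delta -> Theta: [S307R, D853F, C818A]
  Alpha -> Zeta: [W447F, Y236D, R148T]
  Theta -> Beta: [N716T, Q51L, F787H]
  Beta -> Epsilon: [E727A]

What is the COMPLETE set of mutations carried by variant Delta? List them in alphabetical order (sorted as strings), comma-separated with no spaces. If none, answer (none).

At Alpha: gained [] -> total []
At Delta: gained ['C609K'] -> total ['C609K']

Answer: C609K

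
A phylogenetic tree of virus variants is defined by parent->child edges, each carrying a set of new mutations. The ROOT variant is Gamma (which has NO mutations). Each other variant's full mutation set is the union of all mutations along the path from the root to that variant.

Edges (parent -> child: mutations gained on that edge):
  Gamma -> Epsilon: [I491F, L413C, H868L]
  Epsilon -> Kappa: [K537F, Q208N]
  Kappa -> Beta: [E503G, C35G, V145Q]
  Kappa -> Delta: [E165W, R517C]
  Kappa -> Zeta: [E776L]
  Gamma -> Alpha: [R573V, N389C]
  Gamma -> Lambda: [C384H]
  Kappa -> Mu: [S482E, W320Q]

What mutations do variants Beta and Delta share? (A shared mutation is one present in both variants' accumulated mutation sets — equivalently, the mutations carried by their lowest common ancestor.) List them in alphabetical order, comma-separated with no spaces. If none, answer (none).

Accumulating mutations along path to Beta:
  At Gamma: gained [] -> total []
  At Epsilon: gained ['I491F', 'L413C', 'H868L'] -> total ['H868L', 'I491F', 'L413C']
  At Kappa: gained ['K537F', 'Q208N'] -> total ['H868L', 'I491F', 'K537F', 'L413C', 'Q208N']
  At Beta: gained ['E503G', 'C35G', 'V145Q'] -> total ['C35G', 'E503G', 'H868L', 'I491F', 'K537F', 'L413C', 'Q208N', 'V145Q']
Mutations(Beta) = ['C35G', 'E503G', 'H868L', 'I491F', 'K537F', 'L413C', 'Q208N', 'V145Q']
Accumulating mutations along path to Delta:
  At Gamma: gained [] -> total []
  At Epsilon: gained ['I491F', 'L413C', 'H868L'] -> total ['H868L', 'I491F', 'L413C']
  At Kappa: gained ['K537F', 'Q208N'] -> total ['H868L', 'I491F', 'K537F', 'L413C', 'Q208N']
  At Delta: gained ['E165W', 'R517C'] -> total ['E165W', 'H868L', 'I491F', 'K537F', 'L413C', 'Q208N', 'R517C']
Mutations(Delta) = ['E165W', 'H868L', 'I491F', 'K537F', 'L413C', 'Q208N', 'R517C']
Intersection: ['C35G', 'E503G', 'H868L', 'I491F', 'K537F', 'L413C', 'Q208N', 'V145Q'] ∩ ['E165W', 'H868L', 'I491F', 'K537F', 'L413C', 'Q208N', 'R517C'] = ['H868L', 'I491F', 'K537F', 'L413C', 'Q208N']

Answer: H868L,I491F,K537F,L413C,Q208N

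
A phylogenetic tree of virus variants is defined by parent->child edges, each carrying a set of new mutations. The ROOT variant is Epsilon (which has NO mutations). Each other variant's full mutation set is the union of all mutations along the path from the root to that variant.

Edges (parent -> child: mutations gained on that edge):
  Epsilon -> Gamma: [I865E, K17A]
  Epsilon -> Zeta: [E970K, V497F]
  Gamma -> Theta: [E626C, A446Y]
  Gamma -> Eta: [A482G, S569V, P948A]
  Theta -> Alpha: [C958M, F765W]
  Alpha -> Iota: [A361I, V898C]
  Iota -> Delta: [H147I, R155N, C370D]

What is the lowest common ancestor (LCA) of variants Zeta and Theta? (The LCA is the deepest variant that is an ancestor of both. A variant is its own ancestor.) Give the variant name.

Answer: Epsilon

Derivation:
Path from root to Zeta: Epsilon -> Zeta
  ancestors of Zeta: {Epsilon, Zeta}
Path from root to Theta: Epsilon -> Gamma -> Theta
  ancestors of Theta: {Epsilon, Gamma, Theta}
Common ancestors: {Epsilon}
Walk up from Theta: Theta (not in ancestors of Zeta), Gamma (not in ancestors of Zeta), Epsilon (in ancestors of Zeta)
Deepest common ancestor (LCA) = Epsilon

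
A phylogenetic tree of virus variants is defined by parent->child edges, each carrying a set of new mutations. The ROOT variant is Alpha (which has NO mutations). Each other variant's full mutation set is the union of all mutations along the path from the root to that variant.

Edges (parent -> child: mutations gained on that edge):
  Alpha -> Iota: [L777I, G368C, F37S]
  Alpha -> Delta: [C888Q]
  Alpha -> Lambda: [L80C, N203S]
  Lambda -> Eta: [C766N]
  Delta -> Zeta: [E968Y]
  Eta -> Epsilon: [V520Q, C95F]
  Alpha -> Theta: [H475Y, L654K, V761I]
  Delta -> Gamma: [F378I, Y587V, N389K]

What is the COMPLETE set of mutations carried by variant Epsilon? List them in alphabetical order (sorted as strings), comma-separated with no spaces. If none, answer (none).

At Alpha: gained [] -> total []
At Lambda: gained ['L80C', 'N203S'] -> total ['L80C', 'N203S']
At Eta: gained ['C766N'] -> total ['C766N', 'L80C', 'N203S']
At Epsilon: gained ['V520Q', 'C95F'] -> total ['C766N', 'C95F', 'L80C', 'N203S', 'V520Q']

Answer: C766N,C95F,L80C,N203S,V520Q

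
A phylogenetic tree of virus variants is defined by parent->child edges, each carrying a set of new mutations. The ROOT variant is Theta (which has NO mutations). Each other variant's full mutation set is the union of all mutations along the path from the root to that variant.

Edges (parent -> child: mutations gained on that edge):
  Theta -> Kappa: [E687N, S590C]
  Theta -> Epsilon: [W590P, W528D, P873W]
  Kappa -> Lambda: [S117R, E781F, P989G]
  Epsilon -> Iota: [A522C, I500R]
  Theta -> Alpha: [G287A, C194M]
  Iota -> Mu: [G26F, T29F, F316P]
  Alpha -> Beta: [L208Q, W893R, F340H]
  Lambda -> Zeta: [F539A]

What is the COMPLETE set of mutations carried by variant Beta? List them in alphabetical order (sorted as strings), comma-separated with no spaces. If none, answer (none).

Answer: C194M,F340H,G287A,L208Q,W893R

Derivation:
At Theta: gained [] -> total []
At Alpha: gained ['G287A', 'C194M'] -> total ['C194M', 'G287A']
At Beta: gained ['L208Q', 'W893R', 'F340H'] -> total ['C194M', 'F340H', 'G287A', 'L208Q', 'W893R']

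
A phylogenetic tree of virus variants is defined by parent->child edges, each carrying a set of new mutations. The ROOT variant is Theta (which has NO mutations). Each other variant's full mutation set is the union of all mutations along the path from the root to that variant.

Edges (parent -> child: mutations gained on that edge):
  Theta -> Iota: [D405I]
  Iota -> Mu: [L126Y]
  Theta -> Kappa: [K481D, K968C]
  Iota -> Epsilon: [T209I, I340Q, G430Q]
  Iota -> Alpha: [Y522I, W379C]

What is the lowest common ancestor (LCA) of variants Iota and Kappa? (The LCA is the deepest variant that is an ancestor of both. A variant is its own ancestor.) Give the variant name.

Answer: Theta

Derivation:
Path from root to Iota: Theta -> Iota
  ancestors of Iota: {Theta, Iota}
Path from root to Kappa: Theta -> Kappa
  ancestors of Kappa: {Theta, Kappa}
Common ancestors: {Theta}
Walk up from Kappa: Kappa (not in ancestors of Iota), Theta (in ancestors of Iota)
Deepest common ancestor (LCA) = Theta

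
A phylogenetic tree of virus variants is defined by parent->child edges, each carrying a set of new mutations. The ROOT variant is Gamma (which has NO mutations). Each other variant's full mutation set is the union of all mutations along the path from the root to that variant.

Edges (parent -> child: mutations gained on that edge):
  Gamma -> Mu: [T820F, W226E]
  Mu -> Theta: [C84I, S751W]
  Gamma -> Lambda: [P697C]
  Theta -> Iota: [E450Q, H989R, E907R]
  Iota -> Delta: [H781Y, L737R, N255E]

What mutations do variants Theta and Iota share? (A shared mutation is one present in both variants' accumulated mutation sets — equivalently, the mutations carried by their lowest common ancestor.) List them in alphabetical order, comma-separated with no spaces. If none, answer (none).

Accumulating mutations along path to Theta:
  At Gamma: gained [] -> total []
  At Mu: gained ['T820F', 'W226E'] -> total ['T820F', 'W226E']
  At Theta: gained ['C84I', 'S751W'] -> total ['C84I', 'S751W', 'T820F', 'W226E']
Mutations(Theta) = ['C84I', 'S751W', 'T820F', 'W226E']
Accumulating mutations along path to Iota:
  At Gamma: gained [] -> total []
  At Mu: gained ['T820F', 'W226E'] -> total ['T820F', 'W226E']
  At Theta: gained ['C84I', 'S751W'] -> total ['C84I', 'S751W', 'T820F', 'W226E']
  At Iota: gained ['E450Q', 'H989R', 'E907R'] -> total ['C84I', 'E450Q', 'E907R', 'H989R', 'S751W', 'T820F', 'W226E']
Mutations(Iota) = ['C84I', 'E450Q', 'E907R', 'H989R', 'S751W', 'T820F', 'W226E']
Intersection: ['C84I', 'S751W', 'T820F', 'W226E'] ∩ ['C84I', 'E450Q', 'E907R', 'H989R', 'S751W', 'T820F', 'W226E'] = ['C84I', 'S751W', 'T820F', 'W226E']

Answer: C84I,S751W,T820F,W226E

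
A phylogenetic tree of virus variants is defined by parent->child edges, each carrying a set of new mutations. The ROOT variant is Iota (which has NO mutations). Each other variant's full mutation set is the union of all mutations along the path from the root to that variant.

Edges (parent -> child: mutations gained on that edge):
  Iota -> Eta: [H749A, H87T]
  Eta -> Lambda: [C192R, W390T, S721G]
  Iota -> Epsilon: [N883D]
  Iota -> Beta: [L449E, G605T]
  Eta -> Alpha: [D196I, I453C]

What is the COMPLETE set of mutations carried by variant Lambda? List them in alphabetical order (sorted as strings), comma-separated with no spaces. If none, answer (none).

Answer: C192R,H749A,H87T,S721G,W390T

Derivation:
At Iota: gained [] -> total []
At Eta: gained ['H749A', 'H87T'] -> total ['H749A', 'H87T']
At Lambda: gained ['C192R', 'W390T', 'S721G'] -> total ['C192R', 'H749A', 'H87T', 'S721G', 'W390T']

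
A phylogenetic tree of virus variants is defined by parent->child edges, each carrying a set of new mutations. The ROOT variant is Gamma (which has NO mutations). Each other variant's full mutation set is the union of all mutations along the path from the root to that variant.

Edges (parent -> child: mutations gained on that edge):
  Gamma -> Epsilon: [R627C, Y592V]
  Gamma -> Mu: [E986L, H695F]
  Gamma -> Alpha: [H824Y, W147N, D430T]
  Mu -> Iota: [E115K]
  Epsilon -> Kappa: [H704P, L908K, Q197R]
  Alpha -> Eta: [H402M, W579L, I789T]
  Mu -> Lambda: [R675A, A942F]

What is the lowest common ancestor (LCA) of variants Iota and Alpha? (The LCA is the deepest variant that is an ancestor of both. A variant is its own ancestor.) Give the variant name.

Path from root to Iota: Gamma -> Mu -> Iota
  ancestors of Iota: {Gamma, Mu, Iota}
Path from root to Alpha: Gamma -> Alpha
  ancestors of Alpha: {Gamma, Alpha}
Common ancestors: {Gamma}
Walk up from Alpha: Alpha (not in ancestors of Iota), Gamma (in ancestors of Iota)
Deepest common ancestor (LCA) = Gamma

Answer: Gamma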